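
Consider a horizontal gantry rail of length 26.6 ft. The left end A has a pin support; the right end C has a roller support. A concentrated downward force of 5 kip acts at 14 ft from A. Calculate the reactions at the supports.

Moments about A: C_y·26.6 − 5·14 = 0 → C_y = 70/26.6 = 2.63158 ≈ 2.632 kip.
ΣF_y = 0: A_y + 2.63158 − 5 = 0 → A_y = 2.368 kip.
ΣF_x = 0: no horizontal applied forces, so A_x = 0.

A_x = 0, A_y = 2.368 kip, C_y = 2.632 kip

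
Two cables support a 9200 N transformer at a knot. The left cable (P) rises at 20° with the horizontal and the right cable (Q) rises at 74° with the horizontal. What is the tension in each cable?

T_P = 2542 N, T_Q = 8666 N

ΣF_x = 0: −T_P·cos20° + T_Q·cos74° = 0 → T_Q = 3.40916·T_P.
ΣF_y = 0: T_P·sin20° + T_Q·sin74° = 9200.
Substitute: T_P·(0.34202 + 3.40916·0.961262) = 9200 → T_P = 2542.06 ≈ 2542 N.
Then T_Q = 3.40916 × 2542.06 = 8666 N.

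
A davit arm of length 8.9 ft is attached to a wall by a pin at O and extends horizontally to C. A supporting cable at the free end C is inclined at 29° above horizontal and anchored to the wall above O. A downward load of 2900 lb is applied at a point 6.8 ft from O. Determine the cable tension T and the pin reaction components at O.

T = 4570 lb, O_x = 3997 lb, O_y = 684.3 lb

ΣM about O: T·sin29°·8.9 − 2900·6.8 = 0 → T = 19720/(8.9·0.48481) = 4570.31 ≈ 4570 lb.
ΣF_x = 0: O_x − T·cos29° = 0 → O_x = 4570.31 × 0.87462 = 3997 lb.
ΣF_y = 0: O_y + T·sin29° − 2900 = 0 → O_y = 2900 − 4570.31 × 0.48481 = 684.3 lb.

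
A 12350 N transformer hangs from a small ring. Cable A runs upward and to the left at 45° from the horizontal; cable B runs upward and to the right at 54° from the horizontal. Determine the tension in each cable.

T_A = 7350 N, T_B = 8842 N

ΣF_x = 0: −T_A·cos45° + T_B·cos54° = 0 → T_B = 1.203·T_A.
ΣF_y = 0: T_A·sin45° + T_B·sin54° = 12350.
Substitute: T_A·(0.707107 + 1.203·0.809017) = 12350 → T_A = 7349.64 ≈ 7350 N.
Then T_B = 1.203 × 7349.64 = 8842 N.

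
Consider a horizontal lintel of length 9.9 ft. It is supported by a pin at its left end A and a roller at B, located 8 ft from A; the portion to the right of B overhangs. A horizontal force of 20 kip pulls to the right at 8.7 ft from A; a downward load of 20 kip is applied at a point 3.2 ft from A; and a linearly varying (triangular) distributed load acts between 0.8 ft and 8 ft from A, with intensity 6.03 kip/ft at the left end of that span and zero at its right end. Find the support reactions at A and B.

A_x = -20.00 kip, A_y = 25.02 kip, B_y = 16.68 kip

Resultant of the triangular load: ½ × 6.03 × 7.2 = 21.708 kip, acting at 3.2 ft from A (one-third of the span from the peak).
ΣM about A: B_y·8 − 20·3.2 − (½·6.03·7.2)·3.2 = 0 → B_y = 133.4656/8 = 16.6832 ≈ 16.68 kip.
ΣF_y = 0: A_y + 16.6832 − 20 − ½·6.03·7.2 = 0 → A_y = 25.02 kip.
ΣF_x = 0: A_x + 20 = 0 → A_x = -20.00 kip.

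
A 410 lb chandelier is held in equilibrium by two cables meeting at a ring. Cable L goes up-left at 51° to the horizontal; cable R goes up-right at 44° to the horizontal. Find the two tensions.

ΣF_x = 0: −T_L·cos51° + T_R·cos44° = 0 → T_R = 0.874858·T_L.
ΣF_y = 0: T_L·sin51° + T_R·sin44° = 410.
Substitute: T_L·(0.777146 + 0.874858·0.694658) = 410 → T_L = 296.056 ≈ 296.1 lb.
Then T_R = 0.874858 × 296.056 = 259.0 lb.

T_L = 296.1 lb, T_R = 259.0 lb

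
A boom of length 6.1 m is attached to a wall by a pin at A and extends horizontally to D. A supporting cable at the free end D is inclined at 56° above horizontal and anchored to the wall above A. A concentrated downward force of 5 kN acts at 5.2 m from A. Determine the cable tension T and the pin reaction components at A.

ΣM about A: T·sin56°·6.1 − 5·5.2 = 0 → T = 26/(6.1·0.829038) = 5.14125 ≈ 5.141 kN.
ΣF_x = 0: A_x − T·cos56° = 0 → A_x = 5.14125 × 0.559193 = 2.875 kN.
ΣF_y = 0: A_y + T·sin56° − 5 = 0 → A_y = 5 − 5.14125 × 0.829038 = 0.7377 kN.

T = 5.141 kN, A_x = 2.875 kN, A_y = 0.7377 kN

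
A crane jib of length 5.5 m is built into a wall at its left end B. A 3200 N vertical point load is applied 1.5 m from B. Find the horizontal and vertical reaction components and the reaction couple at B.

B_x = 0, B_y = 3200 N, M_B = 4800 N·m

ΣF_x = 0: B_x = 0.
ΣF_y = 0: B_y − 3200 = 0 → B_y = 3200 N.
ΣM about B: M_B − 3200·1.5 = 0 → M_B = 4800 N·m.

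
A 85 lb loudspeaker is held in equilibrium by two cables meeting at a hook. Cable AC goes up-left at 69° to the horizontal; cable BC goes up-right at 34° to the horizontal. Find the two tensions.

ΣF_x = 0: −T_AC·cos69° + T_BC·cos34° = 0 → T_BC = 0.43227·T_AC.
ΣF_y = 0: T_AC·sin69° + T_BC·sin34° = 85.
Substitute: T_AC·(0.93358 + 0.43227·0.559193) = 85 → T_AC = 72.3218 ≈ 72.32 lb.
Then T_BC = 0.43227 × 72.3218 = 31.26 lb.

T_AC = 72.32 lb, T_BC = 31.26 lb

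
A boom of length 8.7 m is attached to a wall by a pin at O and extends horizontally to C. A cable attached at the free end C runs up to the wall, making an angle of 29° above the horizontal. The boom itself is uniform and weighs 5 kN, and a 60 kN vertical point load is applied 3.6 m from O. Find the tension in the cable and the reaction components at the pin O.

T = 56.37 kN, O_x = 49.30 kN, O_y = 37.67 kN

ΣM about O: T·sin29°·8.7 − 5·4.35 − 60·3.6 = 0 → T = 237.75/(8.7·0.48481) = 56.3676 ≈ 56.37 kN.
ΣF_x = 0: O_x − T·cos29° = 0 → O_x = 56.3676 × 0.87462 = 49.30 kN.
ΣF_y = 0: O_y + T·sin29° − 5 − 60 = 0 → O_y = 65 − 56.3676 × 0.48481 = 37.67 kN.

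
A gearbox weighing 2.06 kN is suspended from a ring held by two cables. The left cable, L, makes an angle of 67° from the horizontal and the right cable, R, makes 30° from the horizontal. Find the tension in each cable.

T_L = 1.797 kN, T_R = 0.8110 kN

ΣF_x = 0: −T_L·cos67° + T_R·cos30° = 0 → T_R = 0.451177·T_L.
ΣF_y = 0: T_L·sin67° + T_R·sin30° = 2.06.
Substitute: T_L·(0.920505 + 0.451177·0.5) = 2.06 → T_L = 1.79741 ≈ 1.797 kN.
Then T_R = 0.451177 × 1.79741 = 0.8110 kN.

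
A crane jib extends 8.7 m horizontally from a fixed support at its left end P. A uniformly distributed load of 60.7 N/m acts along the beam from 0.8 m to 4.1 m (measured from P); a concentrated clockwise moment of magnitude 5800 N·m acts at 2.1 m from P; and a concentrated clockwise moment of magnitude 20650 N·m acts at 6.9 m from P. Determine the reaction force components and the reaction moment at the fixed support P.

Resultant of the distributed load: 60.7 × 3.3 = 200.31 N at 2.45 m from P.
ΣF_x = 0: P_x = 0.
ΣF_y = 0: P_y − 60.7·3.3 = 0 → P_y = 200.3 N.
ΣM about P: M_P − (60.7·3.3)·2.45 − 5800 − 20650 = 0 → M_P = 26940 N·m.

P_x = 0, P_y = 200.3 N, M_P = 26940 N·m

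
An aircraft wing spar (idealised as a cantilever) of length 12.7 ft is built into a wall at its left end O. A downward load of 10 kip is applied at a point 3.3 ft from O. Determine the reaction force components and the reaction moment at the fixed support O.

O_x = 0, O_y = 10.00 kip, M_O = 33.00 kip·ft

ΣF_x = 0: O_x = 0.
ΣF_y = 0: O_y − 10 = 0 → O_y = 10.00 kip.
ΣM about O: M_O − 10·3.3 = 0 → M_O = 33.00 kip·ft.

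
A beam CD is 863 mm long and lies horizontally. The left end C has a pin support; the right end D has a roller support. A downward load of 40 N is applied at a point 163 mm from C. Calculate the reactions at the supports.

ΣM about C: D_y·863 − 40·163 = 0 → D_y = 6520/863 = 7.55504 ≈ 7.555 N.
ΣF_y = 0: C_y + 7.55504 − 40 = 0 → C_y = 32.44 N.
ΣF_x = 0: no horizontal applied forces, so C_x = 0.

C_x = 0, C_y = 32.44 N, D_y = 7.555 N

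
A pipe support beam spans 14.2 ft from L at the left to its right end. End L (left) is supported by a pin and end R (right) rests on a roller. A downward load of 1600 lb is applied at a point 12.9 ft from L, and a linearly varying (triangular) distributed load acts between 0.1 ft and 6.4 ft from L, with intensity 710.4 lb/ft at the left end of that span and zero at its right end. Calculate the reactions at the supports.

L_x = 0, L_y = 2038 lb, R_y = 1800 lb

Resultant of the triangular load: ½ × 710.4 × 6.3 = 2237.76 lb, acting at 2.2 ft from L (one-third of the span from the peak).
ΣM about L: R_y·14.2 − 1600·12.9 − (½·710.4·6.3)·2.2 = 0 → R_y = 25563.072/14.2 = 1800.22 ≈ 1800 lb.
ΣF_y = 0: L_y + 1800.22 − 1600 − ½·710.4·6.3 = 0 → L_y = 2038 lb.
ΣF_x = 0: no horizontal applied forces, so L_x = 0.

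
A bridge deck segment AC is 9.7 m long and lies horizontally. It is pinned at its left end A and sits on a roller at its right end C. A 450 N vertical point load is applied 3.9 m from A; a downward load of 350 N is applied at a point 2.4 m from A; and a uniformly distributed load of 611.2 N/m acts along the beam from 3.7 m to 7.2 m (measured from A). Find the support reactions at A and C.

A_x = 0, A_y = 1470 N, C_y = 1469 N

Resultant of the distributed load: 611.2 × 3.5 = 2139.2 N at 5.45 m from A.
Taking moments about A: C_y·9.7 − 450·3.9 − 350·2.4 − (611.2·3.5)·5.45 = 0 → C_y = 14253.64/9.7 = 1469.45 ≈ 1469 N.
ΣF_y = 0: A_y + 1469.45 − 450 − 350 − 611.2·3.5 = 0 → A_y = 1470 N.
ΣF_x = 0: no horizontal applied forces, so A_x = 0.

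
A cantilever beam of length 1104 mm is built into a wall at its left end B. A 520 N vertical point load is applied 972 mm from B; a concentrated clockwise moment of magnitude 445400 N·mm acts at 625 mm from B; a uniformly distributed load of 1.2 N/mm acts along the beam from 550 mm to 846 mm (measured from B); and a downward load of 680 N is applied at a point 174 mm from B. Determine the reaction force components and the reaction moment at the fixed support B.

Resultant of the distributed load: 1.2 × 296 = 355.2 N at 698 mm from B.
ΣF_x = 0: B_x = 0.
ΣF_y = 0: B_y − 520 − 1.2·296 − 680 = 0 → B_y = 1555 N.
ΣM about B: M_B − 520·972 − 445400 − (1.2·296)·698 − 680·174 = 0 → M_B = 1317000 N·mm.

B_x = 0, B_y = 1555 N, M_B = 1317000 N·mm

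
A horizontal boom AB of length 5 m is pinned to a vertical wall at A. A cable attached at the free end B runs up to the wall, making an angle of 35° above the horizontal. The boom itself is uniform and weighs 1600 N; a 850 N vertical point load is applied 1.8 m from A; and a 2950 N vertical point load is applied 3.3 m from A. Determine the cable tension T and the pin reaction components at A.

T = 5323 N, A_x = 4360 N, A_y = 2347 N

ΣM about A: T·sin35°·5 − 1600·2.5 − 850·1.8 − 2950·3.3 = 0 → T = 15265/(5·0.573576) = 5322.75 ≈ 5323 N.
ΣF_x = 0: A_x − T·cos35° = 0 → A_x = 5322.75 × 0.819152 = 4360 N.
ΣF_y = 0: A_y + T·sin35° − 1600 − 850 − 2950 = 0 → A_y = 5400 − 5322.75 × 0.573576 = 2347 N.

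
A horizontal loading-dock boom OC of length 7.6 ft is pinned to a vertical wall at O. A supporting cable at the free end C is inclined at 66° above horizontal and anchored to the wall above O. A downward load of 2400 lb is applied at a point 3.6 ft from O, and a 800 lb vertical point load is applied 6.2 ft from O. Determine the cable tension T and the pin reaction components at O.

ΣM about O: T·sin66°·7.6 − 2400·3.6 − 800·6.2 = 0 → T = 13600/(7.6·0.913545) = 1958.82 ≈ 1959 lb.
ΣF_x = 0: O_x − T·cos66° = 0 → O_x = 1958.82 × 0.406737 = 796.7 lb.
ΣF_y = 0: O_y + T·sin66° − 2400 − 800 = 0 → O_y = 3200 − 1958.82 × 0.913545 = 1411 lb.

T = 1959 lb, O_x = 796.7 lb, O_y = 1411 lb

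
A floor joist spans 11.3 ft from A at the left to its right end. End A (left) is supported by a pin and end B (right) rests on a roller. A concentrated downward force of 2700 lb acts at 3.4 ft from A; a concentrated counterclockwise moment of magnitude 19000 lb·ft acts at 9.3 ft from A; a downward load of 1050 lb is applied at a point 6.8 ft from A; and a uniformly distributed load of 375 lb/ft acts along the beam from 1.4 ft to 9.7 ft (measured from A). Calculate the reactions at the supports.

Resultant of the distributed load: 375 × 8.3 = 3112.5 lb at 5.55 ft from A.
ΣM about A: B_y·11.3 − 2700·3.4 + 19000 − 1050·6.8 − (375·8.3)·5.55 = 0 → B_y = 14594.375/11.3 = 1291.54 ≈ 1292 lb.
ΣF_y = 0: A_y + 1291.54 − 2700 − 1050 − 375·8.3 = 0 → A_y = 5571 lb.
ΣF_x = 0: no horizontal applied forces, so A_x = 0.

A_x = 0, A_y = 5571 lb, B_y = 1292 lb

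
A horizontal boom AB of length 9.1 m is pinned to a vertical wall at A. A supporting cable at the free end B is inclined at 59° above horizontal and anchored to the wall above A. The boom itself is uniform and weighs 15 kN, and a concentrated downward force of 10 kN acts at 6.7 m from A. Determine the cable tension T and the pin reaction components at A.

ΣM about A: T·sin59°·9.1 − 15·4.55 − 10·6.7 = 0 → T = 135.25/(9.1·0.857167) = 17.3393 ≈ 17.34 kN.
ΣF_x = 0: A_x − T·cos59° = 0 → A_x = 17.3393 × 0.515038 = 8.930 kN.
ΣF_y = 0: A_y + T·sin59° − 15 − 10 = 0 → A_y = 25 − 17.3393 × 0.857167 = 10.14 kN.

T = 17.34 kN, A_x = 8.930 kN, A_y = 10.14 kN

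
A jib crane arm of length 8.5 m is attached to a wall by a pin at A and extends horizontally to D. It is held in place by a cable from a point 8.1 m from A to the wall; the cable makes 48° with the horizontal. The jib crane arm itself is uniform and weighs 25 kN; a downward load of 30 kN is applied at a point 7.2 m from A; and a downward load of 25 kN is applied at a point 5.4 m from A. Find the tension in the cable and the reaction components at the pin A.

T = 75.96 kN, A_x = 50.83 kN, A_y = 23.55 kN

ΣM about A: T·sin48°·8.1 − 25·4.25 − 30·7.2 − 25·5.4 = 0 → T = 457.25/(8.1·0.743145) = 75.9618 ≈ 75.96 kN.
ΣF_x = 0: A_x − T·cos48° = 0 → A_x = 75.9618 × 0.669131 = 50.83 kN.
ΣF_y = 0: A_y + T·sin48° − 25 − 30 − 25 = 0 → A_y = 80 − 75.9618 × 0.743145 = 23.55 kN.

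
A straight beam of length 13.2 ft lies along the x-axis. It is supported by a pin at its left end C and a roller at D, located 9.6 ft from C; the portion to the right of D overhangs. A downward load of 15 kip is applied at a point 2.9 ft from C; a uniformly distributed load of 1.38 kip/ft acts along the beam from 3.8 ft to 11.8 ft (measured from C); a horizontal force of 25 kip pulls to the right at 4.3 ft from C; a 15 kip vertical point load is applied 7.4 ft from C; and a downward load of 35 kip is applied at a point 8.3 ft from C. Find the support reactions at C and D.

Resultant of the distributed load: 1.38 × 8 = 11.04 kip at 7.8 ft from C.
Taking moments about C: D_y·9.6 − 15·2.9 − (1.38·8)·7.8 − 15·7.4 − 35·8.3 = 0 → D_y = 531.112/9.6 = 55.3242 ≈ 55.32 kip.
ΣF_y = 0: C_y + 55.3242 − 15 − 1.38·8 − 15 − 35 = 0 → C_y = 20.72 kip.
ΣF_x = 0: C_x + 25 = 0 → C_x = -25.00 kip.

C_x = -25.00 kip, C_y = 20.72 kip, D_y = 55.32 kip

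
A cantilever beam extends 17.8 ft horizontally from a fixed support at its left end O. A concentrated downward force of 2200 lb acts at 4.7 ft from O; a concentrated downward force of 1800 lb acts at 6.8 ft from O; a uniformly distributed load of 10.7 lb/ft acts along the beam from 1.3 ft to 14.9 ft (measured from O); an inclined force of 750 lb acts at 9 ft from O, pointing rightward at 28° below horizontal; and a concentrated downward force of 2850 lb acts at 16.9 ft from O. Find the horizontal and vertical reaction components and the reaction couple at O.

O_x = -662.2 lb, O_y = 7348 lb, M_O = 75090 lb·ft

Resultant of the distributed load: 10.7 × 13.6 = 145.52 lb at 8.1 ft from O.
ΣF_x = 0: O_x + 750·cos28° = 0 → O_x = -662.2 lb.
ΣF_y = 0: O_y − 2200 − 1800 − 10.7·13.6 − 750·sin28° − 2850 = 0 → O_y = 7348 lb.
ΣM about O: M_O − 2200·4.7 − 1800·6.8 − (10.7·13.6)·8.1 − 750·sin28°·9 − 2850·16.9 = 0 → M_O = 75090 lb·ft.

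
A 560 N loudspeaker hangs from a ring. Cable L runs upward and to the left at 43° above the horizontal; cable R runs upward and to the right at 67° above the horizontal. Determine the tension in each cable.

T_L = 232.9 N, T_R = 435.8 N

ΣF_x = 0: −T_L·cos43° + T_R·cos67° = 0 → T_R = 1.87176·T_L.
ΣF_y = 0: T_L·sin43° + T_R·sin67° = 560.
Substitute: T_L·(0.681998 + 1.87176·0.920505) = 560 → T_L = 232.852 ≈ 232.9 N.
Then T_R = 1.87176 × 232.852 = 435.8 N.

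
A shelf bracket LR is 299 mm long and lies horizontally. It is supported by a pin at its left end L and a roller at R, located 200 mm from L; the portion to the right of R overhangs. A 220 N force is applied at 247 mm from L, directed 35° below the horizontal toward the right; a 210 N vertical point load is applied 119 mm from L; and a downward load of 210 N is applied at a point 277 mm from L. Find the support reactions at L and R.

ΣM about L: R_y·200 − 220·sin35°·247 − 210·119 − 210·277 = 0 → R_y = 114328/200 = 571.64 ≈ 571.6 N.
ΣF_y = 0: L_y + 571.64 − 220·sin35° − 210 − 210 = 0 → L_y = -25.45 N.
ΣF_x = 0: L_x + 220·cos35° = 0 → L_x = -180.2 N.

L_x = -180.2 N, L_y = -25.45 N, R_y = 571.6 N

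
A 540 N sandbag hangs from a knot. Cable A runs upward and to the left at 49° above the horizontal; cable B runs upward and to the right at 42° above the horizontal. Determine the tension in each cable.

ΣF_x = 0: −T_A·cos49° + T_B·cos42° = 0 → T_B = 0.882815·T_A.
ΣF_y = 0: T_A·sin49° + T_B·sin42° = 540.
Substitute: T_A·(0.75471 + 0.882815·0.669131) = 540 → T_A = 401.359 ≈ 401.4 N.
Then T_B = 0.882815 × 401.359 = 354.3 N.

T_A = 401.4 N, T_B = 354.3 N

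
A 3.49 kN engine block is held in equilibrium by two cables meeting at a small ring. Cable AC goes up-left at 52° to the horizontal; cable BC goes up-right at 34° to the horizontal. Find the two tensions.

T_AC = 2.900 kN, T_BC = 2.154 kN

ΣF_x = 0: −T_AC·cos52° + T_BC·cos34° = 0 → T_BC = 0.742622·T_AC.
ΣF_y = 0: T_AC·sin52° + T_BC·sin34° = 3.49.
Substitute: T_AC·(0.788011 + 0.742622·0.559193) = 3.49 → T_AC = 2.90041 ≈ 2.900 kN.
Then T_BC = 0.742622 × 2.90041 = 2.154 kN.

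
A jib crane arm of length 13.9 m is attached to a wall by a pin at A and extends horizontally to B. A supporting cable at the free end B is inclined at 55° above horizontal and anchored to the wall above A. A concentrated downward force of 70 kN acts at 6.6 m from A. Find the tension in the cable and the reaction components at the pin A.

ΣM about A: T·sin55°·13.9 − 70·6.6 = 0 → T = 462/(13.9·0.819152) = 40.5754 ≈ 40.58 kN.
ΣF_x = 0: A_x − T·cos55° = 0 → A_x = 40.5754 × 0.573576 = 23.27 kN.
ΣF_y = 0: A_y + T·sin55° − 70 = 0 → A_y = 70 − 40.5754 × 0.819152 = 36.76 kN.

T = 40.58 kN, A_x = 23.27 kN, A_y = 36.76 kN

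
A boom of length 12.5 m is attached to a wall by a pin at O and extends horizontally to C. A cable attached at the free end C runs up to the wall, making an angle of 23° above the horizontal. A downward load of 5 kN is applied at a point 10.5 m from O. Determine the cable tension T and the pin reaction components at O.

T = 10.75 kN, O_x = 9.895 kN, O_y = 0.8000 kN

ΣM about O: T·sin23°·12.5 − 5·10.5 = 0 → T = 52.5/(12.5·0.390731) = 10.7491 ≈ 10.75 kN.
ΣF_x = 0: O_x − T·cos23° = 0 → O_x = 10.7491 × 0.920505 = 9.895 kN.
ΣF_y = 0: O_y + T·sin23° − 5 = 0 → O_y = 5 − 10.7491 × 0.390731 = 0.8000 kN.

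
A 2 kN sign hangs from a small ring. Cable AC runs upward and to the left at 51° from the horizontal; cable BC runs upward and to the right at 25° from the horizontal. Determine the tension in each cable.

ΣF_x = 0: −T_AC·cos51° + T_BC·cos25° = 0 → T_BC = 0.694378·T_AC.
ΣF_y = 0: T_AC·sin51° + T_BC·sin25° = 2.
Substitute: T_AC·(0.777146 + 0.694378·0.422618) = 2 → T_AC = 1.86811 ≈ 1.868 kN.
Then T_BC = 0.694378 × 1.86811 = 1.297 kN.

T_AC = 1.868 kN, T_BC = 1.297 kN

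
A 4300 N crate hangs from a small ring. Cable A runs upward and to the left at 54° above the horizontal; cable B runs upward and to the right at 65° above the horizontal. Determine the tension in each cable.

T_A = 2078 N, T_B = 2890 N

ΣF_x = 0: −T_A·cos54° + T_B·cos65° = 0 → T_B = 1.39082·T_A.
ΣF_y = 0: T_A·sin54° + T_B·sin65° = 4300.
Substitute: T_A·(0.809017 + 1.39082·0.906308) = 4300 → T_A = 2077.77 ≈ 2078 N.
Then T_B = 1.39082 × 2077.77 = 2890 N.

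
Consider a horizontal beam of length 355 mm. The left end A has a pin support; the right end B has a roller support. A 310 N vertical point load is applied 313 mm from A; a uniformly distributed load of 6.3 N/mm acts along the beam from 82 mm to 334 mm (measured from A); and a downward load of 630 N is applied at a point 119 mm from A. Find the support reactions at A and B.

Resultant of the distributed load: 6.3 × 252 = 1587.6 N at 208 mm from A.
Taking moments about A: B_y·355 − 310·313 − (6.3·252)·208 − 630·119 = 0 → B_y = 502220.8/355 = 1414.71 ≈ 1415 N.
ΣF_y = 0: A_y + 1414.71 − 310 − 6.3·252 − 630 = 0 → A_y = 1113 N.
ΣF_x = 0: no horizontal applied forces, so A_x = 0.

A_x = 0, A_y = 1113 N, B_y = 1415 N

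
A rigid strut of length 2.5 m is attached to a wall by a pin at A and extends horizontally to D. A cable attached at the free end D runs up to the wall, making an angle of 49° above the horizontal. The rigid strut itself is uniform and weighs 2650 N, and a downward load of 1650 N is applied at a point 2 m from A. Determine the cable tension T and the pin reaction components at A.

ΣM about A: T·sin49°·2.5 − 2650·1.25 − 1650·2 = 0 → T = 6612.5/(2.5·0.75471) = 3504.66 ≈ 3505 N.
ΣF_x = 0: A_x − T·cos49° = 0 → A_x = 3504.66 × 0.656059 = 2299 N.
ΣF_y = 0: A_y + T·sin49° − 2650 − 1650 = 0 → A_y = 4300 − 3504.66 × 0.75471 = 1655 N.

T = 3505 N, A_x = 2299 N, A_y = 1655 N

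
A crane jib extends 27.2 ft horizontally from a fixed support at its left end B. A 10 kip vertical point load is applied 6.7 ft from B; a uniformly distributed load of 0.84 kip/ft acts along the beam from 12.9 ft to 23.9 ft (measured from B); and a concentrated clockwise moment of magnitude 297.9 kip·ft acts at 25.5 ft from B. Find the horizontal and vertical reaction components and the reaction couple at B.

Resultant of the distributed load: 0.84 × 11 = 9.24 kip at 18.4 ft from B.
ΣF_x = 0: B_x = 0.
ΣF_y = 0: B_y − 10 − 0.84·11 = 0 → B_y = 19.24 kip.
ΣM about B: M_B − 10·6.7 − (0.84·11)·18.4 − 297.9 = 0 → M_B = 534.9 kip·ft.

B_x = 0, B_y = 19.24 kip, M_B = 534.9 kip·ft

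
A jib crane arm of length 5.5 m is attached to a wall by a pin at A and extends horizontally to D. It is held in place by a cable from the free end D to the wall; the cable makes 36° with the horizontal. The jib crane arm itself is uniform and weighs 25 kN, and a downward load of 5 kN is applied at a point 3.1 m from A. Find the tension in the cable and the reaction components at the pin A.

ΣM about A: T·sin36°·5.5 − 25·2.75 − 5·3.1 = 0 → T = 84.25/(5.5·0.587785) = 26.0609 ≈ 26.06 kN.
ΣF_x = 0: A_x − T·cos36° = 0 → A_x = 26.0609 × 0.809017 = 21.08 kN.
ΣF_y = 0: A_y + T·sin36° − 25 − 5 = 0 → A_y = 30 − 26.0609 × 0.587785 = 14.68 kN.

T = 26.06 kN, A_x = 21.08 kN, A_y = 14.68 kN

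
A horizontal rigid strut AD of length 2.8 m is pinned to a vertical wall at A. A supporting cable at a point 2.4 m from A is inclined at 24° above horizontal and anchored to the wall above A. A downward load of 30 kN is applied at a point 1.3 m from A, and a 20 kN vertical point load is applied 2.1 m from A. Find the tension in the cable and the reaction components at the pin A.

ΣM about A: T·sin24°·2.4 − 30·1.3 − 20·2.1 = 0 → T = 81/(2.4·0.406737) = 82.9775 ≈ 82.98 kN.
ΣF_x = 0: A_x − T·cos24° = 0 → A_x = 82.9775 × 0.913545 = 75.80 kN.
ΣF_y = 0: A_y + T·sin24° − 30 − 20 = 0 → A_y = 50 − 82.9775 × 0.406737 = 16.25 kN.

T = 82.98 kN, A_x = 75.80 kN, A_y = 16.25 kN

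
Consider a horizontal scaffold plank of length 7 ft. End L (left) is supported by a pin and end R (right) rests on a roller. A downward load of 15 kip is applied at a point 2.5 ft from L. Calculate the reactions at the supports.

ΣM about L: R_y·7 − 15·2.5 = 0 → R_y = 37.5/7 = 5.35714 ≈ 5.357 kip.
ΣF_y = 0: L_y + 5.35714 − 15 = 0 → L_y = 9.643 kip.
ΣF_x = 0: no horizontal applied forces, so L_x = 0.

L_x = 0, L_y = 9.643 kip, R_y = 5.357 kip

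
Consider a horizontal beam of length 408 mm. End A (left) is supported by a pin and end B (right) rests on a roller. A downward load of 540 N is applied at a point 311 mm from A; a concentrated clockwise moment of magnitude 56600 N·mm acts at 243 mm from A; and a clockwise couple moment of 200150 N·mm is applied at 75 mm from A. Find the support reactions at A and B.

ΣM about A: B_y·408 − 540·311 − 56600 − 200150 = 0 → B_y = 424690/408 = 1040.91 ≈ 1041 N.
ΣF_y = 0: A_y + 1040.91 − 540 = 0 → A_y = -500.9 N.
ΣF_x = 0: no horizontal applied forces, so A_x = 0.

A_x = 0, A_y = -500.9 N, B_y = 1041 N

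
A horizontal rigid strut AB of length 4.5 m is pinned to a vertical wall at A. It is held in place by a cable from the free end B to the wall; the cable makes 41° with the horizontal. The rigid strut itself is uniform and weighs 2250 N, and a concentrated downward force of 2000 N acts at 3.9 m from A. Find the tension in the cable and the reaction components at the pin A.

T = 4357 N, A_x = 3288 N, A_y = 1392 N

ΣM about A: T·sin41°·4.5 − 2250·2.25 − 2000·3.9 = 0 → T = 12862.5/(4.5·0.656059) = 4356.82 ≈ 4357 N.
ΣF_x = 0: A_x − T·cos41° = 0 → A_x = 4356.82 × 0.75471 = 3288 N.
ΣF_y = 0: A_y + T·sin41° − 2250 − 2000 = 0 → A_y = 4250 − 4356.82 × 0.656059 = 1392 N.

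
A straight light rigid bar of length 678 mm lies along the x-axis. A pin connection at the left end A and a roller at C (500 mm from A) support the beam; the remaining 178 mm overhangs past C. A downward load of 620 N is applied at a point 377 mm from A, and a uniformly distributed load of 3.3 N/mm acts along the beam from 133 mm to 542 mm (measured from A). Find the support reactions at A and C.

Resultant of the distributed load: 3.3 × 409 = 1349.7 N at 337.5 mm from A.
Moments about A: C_y·500 − 620·377 − (3.3·409)·337.5 = 0 → C_y = 689263.75/500 = 1378.53 ≈ 1379 N.
ΣF_y = 0: A_y + 1378.53 − 620 − 3.3·409 = 0 → A_y = 591.2 N.
ΣF_x = 0: no horizontal applied forces, so A_x = 0.

A_x = 0, A_y = 591.2 N, C_y = 1379 N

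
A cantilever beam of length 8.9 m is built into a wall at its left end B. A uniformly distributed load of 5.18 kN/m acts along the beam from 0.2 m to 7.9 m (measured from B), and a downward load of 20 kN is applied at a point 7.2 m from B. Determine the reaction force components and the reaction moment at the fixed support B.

Resultant of the distributed load: 5.18 × 7.7 = 39.886 kN at 4.05 m from B.
ΣF_x = 0: B_x = 0.
ΣF_y = 0: B_y − 5.18·7.7 − 20 = 0 → B_y = 59.89 kN.
ΣM about B: M_B − (5.18·7.7)·4.05 − 20·7.2 = 0 → M_B = 305.5 kN·m.

B_x = 0, B_y = 59.89 kN, M_B = 305.5 kN·m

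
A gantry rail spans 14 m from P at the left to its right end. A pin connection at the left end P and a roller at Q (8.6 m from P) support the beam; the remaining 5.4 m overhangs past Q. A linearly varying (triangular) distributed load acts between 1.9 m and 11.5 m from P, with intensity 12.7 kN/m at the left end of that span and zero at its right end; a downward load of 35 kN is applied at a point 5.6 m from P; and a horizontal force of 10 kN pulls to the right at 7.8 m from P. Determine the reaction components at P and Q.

Resultant of the triangular load: ½ × 12.7 × 9.6 = 60.96 kN, acting at 5.1 m from P (one-third of the span from the peak).
ΣM about P: Q_y·8.6 − (½·12.7·9.6)·5.1 − 35·5.6 = 0 → Q_y = 506.896/8.6 = 58.9414 ≈ 58.94 kN.
ΣF_y = 0: P_y + 58.9414 − ½·12.7·9.6 − 35 = 0 → P_y = 37.02 kN.
ΣF_x = 0: P_x + 10 = 0 → P_x = -10.00 kN.

P_x = -10.00 kN, P_y = 37.02 kN, Q_y = 58.94 kN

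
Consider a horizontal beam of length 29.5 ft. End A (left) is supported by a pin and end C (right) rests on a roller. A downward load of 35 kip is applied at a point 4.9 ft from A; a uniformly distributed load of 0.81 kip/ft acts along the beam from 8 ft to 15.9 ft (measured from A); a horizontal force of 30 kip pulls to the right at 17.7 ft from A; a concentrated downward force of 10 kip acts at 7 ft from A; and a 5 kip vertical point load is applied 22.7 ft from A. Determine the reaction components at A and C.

A_x = -30.00 kip, A_y = 41.77 kip, C_y = 14.63 kip

Resultant of the distributed load: 0.81 × 7.9 = 6.399 kip at 11.95 ft from A.
Taking moments about A: C_y·29.5 − 35·4.9 − (0.81·7.9)·11.95 − 10·7 − 5·22.7 = 0 → C_y = 431.46805/29.5 = 14.626 ≈ 14.63 kip.
ΣF_y = 0: A_y + 14.626 − 35 − 0.81·7.9 − 10 − 5 = 0 → A_y = 41.77 kip.
ΣF_x = 0: A_x + 30 = 0 → A_x = -30.00 kip.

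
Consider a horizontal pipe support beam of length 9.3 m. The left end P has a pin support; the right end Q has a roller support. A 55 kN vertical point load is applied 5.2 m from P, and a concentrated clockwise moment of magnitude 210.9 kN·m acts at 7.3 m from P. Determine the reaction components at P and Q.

P_x = 0, P_y = 1.570 kN, Q_y = 53.43 kN

Taking moments about P: Q_y·9.3 − 55·5.2 − 210.9 = 0 → Q_y = 496.9/9.3 = 53.4301 ≈ 53.43 kN.
ΣF_y = 0: P_y + 53.4301 − 55 = 0 → P_y = 1.570 kN.
ΣF_x = 0: no horizontal applied forces, so P_x = 0.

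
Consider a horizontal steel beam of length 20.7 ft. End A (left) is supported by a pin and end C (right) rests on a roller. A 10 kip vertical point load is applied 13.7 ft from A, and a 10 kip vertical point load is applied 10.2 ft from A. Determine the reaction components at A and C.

Moments about A: C_y·20.7 − 10·13.7 − 10·10.2 = 0 → C_y = 239/20.7 = 11.5459 ≈ 11.55 kip.
ΣF_y = 0: A_y + 11.5459 − 10 − 10 = 0 → A_y = 8.454 kip.
ΣF_x = 0: no horizontal applied forces, so A_x = 0.

A_x = 0, A_y = 8.454 kip, C_y = 11.55 kip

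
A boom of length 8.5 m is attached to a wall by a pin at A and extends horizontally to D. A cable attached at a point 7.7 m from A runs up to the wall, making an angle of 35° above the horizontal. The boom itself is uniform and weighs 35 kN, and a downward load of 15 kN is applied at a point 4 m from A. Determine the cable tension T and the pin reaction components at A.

ΣM about A: T·sin35°·7.7 − 35·4.25 − 15·4 = 0 → T = 208.75/(7.7·0.573576) = 47.2656 ≈ 47.27 kN.
ΣF_x = 0: A_x − T·cos35° = 0 → A_x = 47.2656 × 0.819152 = 38.72 kN.
ΣF_y = 0: A_y + T·sin35° − 35 − 15 = 0 → A_y = 50 − 47.2656 × 0.573576 = 22.89 kN.

T = 47.27 kN, A_x = 38.72 kN, A_y = 22.89 kN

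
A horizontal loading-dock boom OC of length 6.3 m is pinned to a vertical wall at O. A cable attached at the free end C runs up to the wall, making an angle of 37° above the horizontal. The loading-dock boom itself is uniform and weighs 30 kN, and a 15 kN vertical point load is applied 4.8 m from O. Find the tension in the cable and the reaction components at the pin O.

T = 43.91 kN, O_x = 35.07 kN, O_y = 18.57 kN

ΣM about O: T·sin37°·6.3 − 30·3.15 − 15·4.8 = 0 → T = 166.5/(6.3·0.601815) = 43.9148 ≈ 43.91 kN.
ΣF_x = 0: O_x − T·cos37° = 0 → O_x = 43.9148 × 0.798636 = 35.07 kN.
ΣF_y = 0: O_y + T·sin37° − 30 − 15 = 0 → O_y = 45 − 43.9148 × 0.601815 = 18.57 kN.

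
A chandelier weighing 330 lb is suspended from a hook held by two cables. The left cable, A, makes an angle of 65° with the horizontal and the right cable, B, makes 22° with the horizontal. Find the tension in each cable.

T_A = 306.4 lb, T_B = 139.7 lb

ΣF_x = 0: −T_A·cos65° + T_B·cos22° = 0 → T_B = 0.455808·T_A.
ΣF_y = 0: T_A·sin65° + T_B·sin22° = 330.
Substitute: T_A·(0.906308 + 0.455808·0.374607) = 330 → T_A = 306.391 ≈ 306.4 lb.
Then T_B = 0.455808 × 306.391 = 139.7 lb.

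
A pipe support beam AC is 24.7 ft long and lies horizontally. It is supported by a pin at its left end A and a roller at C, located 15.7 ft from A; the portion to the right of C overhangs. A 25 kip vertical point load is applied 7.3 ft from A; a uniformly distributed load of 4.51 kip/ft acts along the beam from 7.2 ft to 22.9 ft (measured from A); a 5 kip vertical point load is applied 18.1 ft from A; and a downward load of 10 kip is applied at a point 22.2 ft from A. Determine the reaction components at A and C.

Resultant of the distributed load: 4.51 × 15.7 = 70.807 kip at 15.05 ft from A.
Taking moments about A: C_y·15.7 − 25·7.3 − (4.51·15.7)·15.05 − 5·18.1 − 10·22.2 = 0 → C_y = 1560.64535/15.7 = 99.4042 ≈ 99.40 kip.
ΣF_y = 0: A_y + 99.4042 − 25 − 4.51·15.7 − 5 − 10 = 0 → A_y = 11.40 kip.
ΣF_x = 0: no horizontal applied forces, so A_x = 0.

A_x = 0, A_y = 11.40 kip, C_y = 99.40 kip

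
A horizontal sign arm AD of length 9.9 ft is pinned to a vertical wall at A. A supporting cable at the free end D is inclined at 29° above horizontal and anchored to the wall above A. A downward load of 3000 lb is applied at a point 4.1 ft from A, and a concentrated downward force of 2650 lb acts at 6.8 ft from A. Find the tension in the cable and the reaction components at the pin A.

ΣM about A: T·sin29°·9.9 − 3000·4.1 − 2650·6.8 = 0 → T = 30320/(9.9·0.48481) = 6317.17 ≈ 6317 lb.
ΣF_x = 0: A_x − T·cos29° = 0 → A_x = 6317.17 × 0.87462 = 5525 lb.
ΣF_y = 0: A_y + T·sin29° − 3000 − 2650 = 0 → A_y = 5650 − 6317.17 × 0.48481 = 2587 lb.

T = 6317 lb, A_x = 5525 lb, A_y = 2587 lb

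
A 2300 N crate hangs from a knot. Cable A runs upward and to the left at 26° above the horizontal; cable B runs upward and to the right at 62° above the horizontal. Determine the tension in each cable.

ΣF_x = 0: −T_A·cos26° + T_B·cos62° = 0 → T_B = 1.91448·T_A.
ΣF_y = 0: T_A·sin26° + T_B·sin62° = 2300.
Substitute: T_A·(0.438371 + 1.91448·0.882948) = 2300 → T_A = 1080.44 ≈ 1080 N.
Then T_B = 1.91448 × 1080.44 = 2068 N.

T_A = 1080 N, T_B = 2068 N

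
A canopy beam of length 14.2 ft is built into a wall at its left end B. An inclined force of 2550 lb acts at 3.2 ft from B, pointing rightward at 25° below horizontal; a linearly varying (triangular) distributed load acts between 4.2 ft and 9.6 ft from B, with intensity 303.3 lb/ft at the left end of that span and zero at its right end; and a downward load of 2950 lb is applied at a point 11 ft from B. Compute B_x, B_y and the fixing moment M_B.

Resultant of the triangular load: ½ × 303.3 × 5.4 = 818.91 lb, acting at 6 ft from B (one-third of the span from the peak).
ΣF_x = 0: B_x + 2550·cos25° = 0 → B_x = -2311 lb.
ΣF_y = 0: B_y − 2550·sin25° − ½·303.3·5.4 − 2950 = 0 → B_y = 4847 lb.
ΣM about B: M_B − 2550·sin25°·3.2 − (½·303.3·5.4)·6 − 2950·11 = 0 → M_B = 40810 lb·ft.

B_x = -2311 lb, B_y = 4847 lb, M_B = 40810 lb·ft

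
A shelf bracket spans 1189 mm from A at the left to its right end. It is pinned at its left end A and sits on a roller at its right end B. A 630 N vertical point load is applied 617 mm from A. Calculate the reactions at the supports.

ΣM about A: B_y·1189 − 630·617 = 0 → B_y = 388710/1189 = 326.922 ≈ 326.9 N.
ΣF_y = 0: A_y + 326.922 − 630 = 0 → A_y = 303.1 N.
ΣF_x = 0: no horizontal applied forces, so A_x = 0.

A_x = 0, A_y = 303.1 N, B_y = 326.9 N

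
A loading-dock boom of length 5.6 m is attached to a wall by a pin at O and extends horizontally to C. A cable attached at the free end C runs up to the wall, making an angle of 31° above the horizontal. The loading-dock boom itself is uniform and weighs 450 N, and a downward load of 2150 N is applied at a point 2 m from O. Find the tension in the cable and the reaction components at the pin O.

T = 1928 N, O_x = 1652 N, O_y = 1607 N

ΣM about O: T·sin31°·5.6 − 450·2.8 − 2150·2 = 0 → T = 5560/(5.6·0.515038) = 1927.74 ≈ 1928 N.
ΣF_x = 0: O_x − T·cos31° = 0 → O_x = 1927.74 × 0.857167 = 1652 N.
ΣF_y = 0: O_y + T·sin31° − 450 − 2150 = 0 → O_y = 2600 − 1927.74 × 0.515038 = 1607 N.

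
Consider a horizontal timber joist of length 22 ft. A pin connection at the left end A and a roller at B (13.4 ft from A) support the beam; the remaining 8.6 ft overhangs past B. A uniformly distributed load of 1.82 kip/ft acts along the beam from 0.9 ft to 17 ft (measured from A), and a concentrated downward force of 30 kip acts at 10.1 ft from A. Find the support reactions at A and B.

A_x = 0, A_y = 17.12 kip, B_y = 42.18 kip

Resultant of the distributed load: 1.82 × 16.1 = 29.302 kip at 8.95 ft from A.
ΣM about A: B_y·13.4 − (1.82·16.1)·8.95 − 30·10.1 = 0 → B_y = 565.2529/13.4 = 42.1831 ≈ 42.18 kip.
ΣF_y = 0: A_y + 42.1831 − 1.82·16.1 − 30 = 0 → A_y = 17.12 kip.
ΣF_x = 0: no horizontal applied forces, so A_x = 0.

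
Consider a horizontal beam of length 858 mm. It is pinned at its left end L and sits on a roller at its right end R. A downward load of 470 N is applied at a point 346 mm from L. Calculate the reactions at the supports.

L_x = 0, L_y = 280.5 N, R_y = 189.5 N

Moments about L: R_y·858 − 470·346 = 0 → R_y = 162620/858 = 189.534 ≈ 189.5 N.
ΣF_y = 0: L_y + 189.534 − 470 = 0 → L_y = 280.5 N.
ΣF_x = 0: no horizontal applied forces, so L_x = 0.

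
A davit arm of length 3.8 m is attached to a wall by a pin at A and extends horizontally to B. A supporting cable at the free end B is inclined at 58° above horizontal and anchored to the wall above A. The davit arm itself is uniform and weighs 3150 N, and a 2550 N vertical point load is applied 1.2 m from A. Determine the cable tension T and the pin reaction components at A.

T = 2807 N, A_x = 1487 N, A_y = 3320 N

ΣM about A: T·sin58°·3.8 − 3150·1.9 − 2550·1.2 = 0 → T = 9045/(3.8·0.848048) = 2806.76 ≈ 2807 N.
ΣF_x = 0: A_x − T·cos58° = 0 → A_x = 2806.76 × 0.529919 = 1487 N.
ΣF_y = 0: A_y + T·sin58° − 3150 − 2550 = 0 → A_y = 5700 − 2806.76 × 0.848048 = 3320 N.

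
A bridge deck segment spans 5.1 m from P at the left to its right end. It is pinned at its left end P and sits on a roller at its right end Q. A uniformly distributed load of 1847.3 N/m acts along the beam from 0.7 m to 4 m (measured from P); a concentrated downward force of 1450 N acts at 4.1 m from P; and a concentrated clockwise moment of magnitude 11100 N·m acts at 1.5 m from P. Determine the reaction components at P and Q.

Resultant of the distributed load: 1847.3 × 3.3 = 6096.09 N at 2.35 m from P.
ΣM about P: Q_y·5.1 − (1847.3·3.3)·2.35 − 1450·4.1 − 11100 = 0 → Q_y = 31370.8115/5.1 = 6151.14 ≈ 6151 N.
ΣF_y = 0: P_y + 6151.14 − 1847.3·3.3 − 1450 = 0 → P_y = 1395 N.
ΣF_x = 0: no horizontal applied forces, so P_x = 0.

P_x = 0, P_y = 1395 N, Q_y = 6151 N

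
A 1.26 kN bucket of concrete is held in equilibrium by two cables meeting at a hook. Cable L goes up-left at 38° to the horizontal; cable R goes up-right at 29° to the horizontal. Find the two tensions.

ΣF_x = 0: −T_L·cos38° + T_R·cos29° = 0 → T_R = 0.900975·T_L.
ΣF_y = 0: T_L·sin38° + T_R·sin29° = 1.26.
Substitute: T_L·(0.615661 + 0.900975·0.48481) = 1.26 → T_L = 1.19719 ≈ 1.197 kN.
Then T_R = 0.900975 × 1.19719 = 1.079 kN.

T_L = 1.197 kN, T_R = 1.079 kN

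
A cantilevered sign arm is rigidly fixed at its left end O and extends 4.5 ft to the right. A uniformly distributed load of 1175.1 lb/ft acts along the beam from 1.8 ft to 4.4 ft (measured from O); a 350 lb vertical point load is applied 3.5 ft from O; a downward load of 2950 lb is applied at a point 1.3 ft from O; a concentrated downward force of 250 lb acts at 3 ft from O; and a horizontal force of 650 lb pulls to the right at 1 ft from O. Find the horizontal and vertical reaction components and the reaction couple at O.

O_x = -650.0 lb, O_y = 6605 lb, M_O = 15280 lb·ft

Resultant of the distributed load: 1175.1 × 2.6 = 3055.26 lb at 3.1 ft from O.
ΣF_x = 0: O_x + 650 = 0 → O_x = -650.0 lb.
ΣF_y = 0: O_y − 1175.1·2.6 − 350 − 2950 − 250 = 0 → O_y = 6605 lb.
ΣM about O: M_O − (1175.1·2.6)·3.1 − 350·3.5 − 2950·1.3 − 250·3 = 0 → M_O = 15280 lb·ft.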